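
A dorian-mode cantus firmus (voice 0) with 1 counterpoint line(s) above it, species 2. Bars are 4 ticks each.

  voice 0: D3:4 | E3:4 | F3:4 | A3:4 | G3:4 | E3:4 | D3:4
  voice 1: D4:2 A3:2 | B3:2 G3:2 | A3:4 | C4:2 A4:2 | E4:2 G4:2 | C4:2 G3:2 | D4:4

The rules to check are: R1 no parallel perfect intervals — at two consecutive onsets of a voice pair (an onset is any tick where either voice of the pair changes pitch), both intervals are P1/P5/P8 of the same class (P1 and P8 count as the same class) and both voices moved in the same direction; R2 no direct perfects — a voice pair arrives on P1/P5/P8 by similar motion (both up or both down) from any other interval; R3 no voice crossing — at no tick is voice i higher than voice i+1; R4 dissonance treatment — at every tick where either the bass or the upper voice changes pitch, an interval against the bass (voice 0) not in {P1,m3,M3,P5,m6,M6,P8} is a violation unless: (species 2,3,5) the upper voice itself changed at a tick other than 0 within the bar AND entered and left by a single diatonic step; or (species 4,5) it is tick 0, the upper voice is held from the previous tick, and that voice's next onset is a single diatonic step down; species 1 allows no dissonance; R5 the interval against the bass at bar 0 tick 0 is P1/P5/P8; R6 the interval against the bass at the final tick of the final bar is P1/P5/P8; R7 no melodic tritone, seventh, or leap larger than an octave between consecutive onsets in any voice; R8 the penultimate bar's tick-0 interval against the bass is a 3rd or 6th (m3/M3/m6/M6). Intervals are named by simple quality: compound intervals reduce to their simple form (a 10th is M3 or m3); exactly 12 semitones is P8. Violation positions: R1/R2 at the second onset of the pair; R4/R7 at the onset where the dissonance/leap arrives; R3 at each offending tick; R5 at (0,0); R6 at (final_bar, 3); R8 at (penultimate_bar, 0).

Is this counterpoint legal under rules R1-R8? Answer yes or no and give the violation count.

No (1 violations)

bar 0: v0=D3 v1=D4 (P8)
bar 1: v0=E3 v1=B3 (P5)
bar 2: v0=F3 v1=A3 (M3)
bar 3: v0=A3 v1=C4 (m3)
bar 4: v0=G3 v1=E4 (M6)
bar 5: v0=E3 v1=C4 (m6)
bar 6: v0=D3 v1=D4 (P8)
  R1 @ bar1.0: D3/A3 P5 -> E3/B3 P5 similar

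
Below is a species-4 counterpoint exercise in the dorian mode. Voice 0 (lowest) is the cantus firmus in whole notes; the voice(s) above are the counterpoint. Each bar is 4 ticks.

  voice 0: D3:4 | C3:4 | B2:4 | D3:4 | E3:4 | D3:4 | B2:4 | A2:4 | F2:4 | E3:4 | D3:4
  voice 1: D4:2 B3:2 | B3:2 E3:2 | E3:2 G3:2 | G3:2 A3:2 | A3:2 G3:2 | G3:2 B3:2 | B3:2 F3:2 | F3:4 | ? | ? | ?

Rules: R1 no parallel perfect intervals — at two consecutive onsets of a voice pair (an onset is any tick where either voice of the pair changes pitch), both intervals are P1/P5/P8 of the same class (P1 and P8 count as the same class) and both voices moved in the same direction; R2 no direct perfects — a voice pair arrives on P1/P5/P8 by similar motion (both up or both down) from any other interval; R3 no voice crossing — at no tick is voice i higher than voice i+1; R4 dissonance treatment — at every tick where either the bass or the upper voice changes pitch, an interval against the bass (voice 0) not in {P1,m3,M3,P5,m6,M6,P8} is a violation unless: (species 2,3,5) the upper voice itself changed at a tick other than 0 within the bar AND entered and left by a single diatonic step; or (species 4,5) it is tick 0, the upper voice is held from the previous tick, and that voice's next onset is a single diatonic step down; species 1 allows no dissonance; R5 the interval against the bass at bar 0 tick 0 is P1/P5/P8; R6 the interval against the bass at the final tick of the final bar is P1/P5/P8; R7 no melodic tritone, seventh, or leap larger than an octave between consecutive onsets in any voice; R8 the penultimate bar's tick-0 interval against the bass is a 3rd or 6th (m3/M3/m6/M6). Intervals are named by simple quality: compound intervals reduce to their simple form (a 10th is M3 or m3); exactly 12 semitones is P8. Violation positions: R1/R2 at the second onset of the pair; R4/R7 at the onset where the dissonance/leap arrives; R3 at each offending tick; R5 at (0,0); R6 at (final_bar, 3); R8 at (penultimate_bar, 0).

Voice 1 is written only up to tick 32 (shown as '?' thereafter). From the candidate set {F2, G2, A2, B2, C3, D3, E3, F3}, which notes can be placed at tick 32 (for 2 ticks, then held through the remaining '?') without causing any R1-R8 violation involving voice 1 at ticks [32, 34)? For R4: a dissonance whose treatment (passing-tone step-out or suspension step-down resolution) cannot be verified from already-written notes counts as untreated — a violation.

F2: violates R2
G2: violates R4,R7
A2: legal
B2: violates R4,R7
C3: violates R2
D3: legal
E3: violates R4
F3: legal

{A2, D3, F3}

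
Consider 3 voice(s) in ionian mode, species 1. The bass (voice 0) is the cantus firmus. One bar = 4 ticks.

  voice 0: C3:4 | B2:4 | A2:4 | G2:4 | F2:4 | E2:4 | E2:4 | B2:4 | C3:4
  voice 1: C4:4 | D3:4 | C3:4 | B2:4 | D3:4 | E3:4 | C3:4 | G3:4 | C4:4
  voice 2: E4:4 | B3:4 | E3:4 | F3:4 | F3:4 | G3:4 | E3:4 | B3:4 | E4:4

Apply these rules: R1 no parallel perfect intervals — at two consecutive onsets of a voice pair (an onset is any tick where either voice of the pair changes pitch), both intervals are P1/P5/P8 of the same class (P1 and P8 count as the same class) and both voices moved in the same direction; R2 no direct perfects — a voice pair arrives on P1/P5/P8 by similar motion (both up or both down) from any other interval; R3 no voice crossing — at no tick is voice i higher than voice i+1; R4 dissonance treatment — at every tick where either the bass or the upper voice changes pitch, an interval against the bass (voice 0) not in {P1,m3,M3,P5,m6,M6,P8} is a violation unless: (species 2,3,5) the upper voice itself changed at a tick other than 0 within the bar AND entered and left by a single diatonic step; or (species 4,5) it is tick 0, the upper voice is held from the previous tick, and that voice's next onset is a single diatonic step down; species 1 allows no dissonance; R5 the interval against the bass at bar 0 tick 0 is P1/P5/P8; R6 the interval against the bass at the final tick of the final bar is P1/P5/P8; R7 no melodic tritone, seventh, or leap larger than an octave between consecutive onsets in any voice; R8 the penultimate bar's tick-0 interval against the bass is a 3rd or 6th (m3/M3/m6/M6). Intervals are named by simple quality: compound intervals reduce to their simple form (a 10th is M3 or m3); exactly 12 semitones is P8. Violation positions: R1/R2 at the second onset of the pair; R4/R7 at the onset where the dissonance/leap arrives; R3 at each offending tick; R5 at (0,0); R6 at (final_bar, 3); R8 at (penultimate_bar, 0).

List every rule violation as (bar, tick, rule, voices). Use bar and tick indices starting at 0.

bar 0: v0=C3 v1=C4 v2=E4 downbeat M3
bar 1: v0=B2 v1=D3 v2=B3 downbeat P8
bar 2: v0=A2 v1=C3 v2=E3 downbeat P5
bar 3: v0=G2 v1=B2 v2=F3 downbeat m7
bar 4: v0=F2 v1=D3 v2=F3 downbeat P8
bar 5: v0=E2 v1=E3 v2=G3 downbeat m3
bar 6: v0=E2 v1=C3 v2=E3 downbeat P8
bar 7: v0=B2 v1=G3 v2=B3 downbeat P8
bar 8: v0=C3 v1=C4 v2=E4 downbeat M3
  -> R5 @ bar 0 tick 0 v(0, 2): opens on M3
  -> R2 @ bar 1 tick 0 v(0, 2): C3/E4 M3 -> B2/B3 P8 similar
  -> R7 @ bar 1 tick 0 v(1,): C4->D3 leap 10st
  -> R2 @ bar 2 tick 0 v(0, 2): B2/B3 P8 -> A2/E3 P5 similar
  -> R4 @ bar 3 tick 0 v(0, 2): G2/F3 m7 untreated
  -> R1 @ bar 7 tick 0 v(0, 2): E2/E3 P8 -> B2/B3 P8 similar
  -> R8 @ bar 7 tick 0 v(0, 2): penult P8 not 3rd/6th
  -> R2 @ bar 8 tick 0 v(0, 1): B2/G3 m6 -> C3/C4 P8 similar
  -> R6 @ bar 8 tick 3 v(0, 2): closes on M3

(0, 0, R5, (0, 2))
(1, 0, R2, (0, 2))
(1, 0, R7, (1,))
(2, 0, R2, (0, 2))
(3, 0, R4, (0, 2))
(7, 0, R1, (0, 2))
(7, 0, R8, (0, 2))
(8, 0, R2, (0, 1))
(8, 3, R6, (0, 2))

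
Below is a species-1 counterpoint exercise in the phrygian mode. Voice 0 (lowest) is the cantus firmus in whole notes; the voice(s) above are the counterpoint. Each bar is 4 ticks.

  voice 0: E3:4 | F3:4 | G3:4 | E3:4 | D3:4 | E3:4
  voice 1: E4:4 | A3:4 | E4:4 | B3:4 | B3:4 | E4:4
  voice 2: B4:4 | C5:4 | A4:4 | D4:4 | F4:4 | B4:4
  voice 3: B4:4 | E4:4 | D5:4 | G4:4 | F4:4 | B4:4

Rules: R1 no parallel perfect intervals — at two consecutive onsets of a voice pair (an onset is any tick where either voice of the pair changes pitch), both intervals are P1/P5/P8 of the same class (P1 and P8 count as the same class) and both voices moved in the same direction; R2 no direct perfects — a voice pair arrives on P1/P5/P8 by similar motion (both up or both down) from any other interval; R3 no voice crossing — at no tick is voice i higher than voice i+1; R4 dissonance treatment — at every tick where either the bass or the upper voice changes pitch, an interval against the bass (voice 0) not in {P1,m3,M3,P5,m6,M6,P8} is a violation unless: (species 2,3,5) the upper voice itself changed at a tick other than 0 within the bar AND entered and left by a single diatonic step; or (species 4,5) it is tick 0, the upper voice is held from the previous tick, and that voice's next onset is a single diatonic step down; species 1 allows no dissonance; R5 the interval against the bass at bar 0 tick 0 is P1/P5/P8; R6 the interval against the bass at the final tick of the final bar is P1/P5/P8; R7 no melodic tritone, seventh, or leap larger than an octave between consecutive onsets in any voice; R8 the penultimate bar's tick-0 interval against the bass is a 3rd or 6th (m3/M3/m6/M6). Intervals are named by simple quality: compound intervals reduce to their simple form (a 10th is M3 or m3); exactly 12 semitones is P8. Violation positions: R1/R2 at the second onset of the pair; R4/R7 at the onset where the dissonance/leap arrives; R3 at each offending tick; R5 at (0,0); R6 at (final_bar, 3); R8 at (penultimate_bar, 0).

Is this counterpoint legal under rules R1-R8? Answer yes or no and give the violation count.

bar 0: v0=E3 v1=E4 v2=B4 v3=B4 (P5)
bar 1: v0=F3 v1=A3 v2=C5 v3=E4 (M7)
bar 2: v0=G3 v1=E4 v2=A4 v3=D5 (P5)
bar 3: v0=E3 v1=B3 v2=D4 v3=G4 (m3)
bar 4: v0=D3 v1=B3 v2=F4 v3=F4 (m3)
bar 5: v0=E3 v1=E4 v2=B4 v3=B4 (P5)
  R1 @ bar1.0: E3/B4 P5 -> F3/C5 P5 similar
  R1 @ bar1.0: E4/B4 P5 -> A3/E4 P5 similar
  R3 @ bar1.0: C5 above E4
  R4 @ bar1.0: F3/E4 M7 untreated
  R3 @ bar1.1: C5 above E4
  R3 @ bar1.2: C5 above E4
  R3 @ bar1.3: C5 above E4
  R2 @ bar2.0: F3/E4 M7 -> G3/D5 P5 similar
  R4 @ bar2.0: G3/A4 M2 untreated
  R7 @ bar2.0: E4->D5 leap 10st
  R2 @ bar3.0: G3/E4 M6 -> E3/B3 P5 similar
  R4 @ bar3.0: E3/D4 m7 untreated
  R1 @ bar5.0: F4/F4 P1 -> B4/B4 P1 similar
  R2 @ bar5.0: D3/B3 M6 -> E3/E4 P8 similar
  R2 @ bar5.0: D3/F4 m3 -> E3/B4 P5 similar
  R2 @ bar5.0: D3/F4 m3 -> E3/B4 P5 similar
  R2 @ bar5.0: B3/F4 TT -> E4/B4 P5 similar
  R2 @ bar5.0: B3/F4 TT -> E4/B4 P5 similar
  R7 @ bar5.0: F4->B4 leap 6st
  R7 @ bar5.0: F4->B4 leap 6st

No (20 violations)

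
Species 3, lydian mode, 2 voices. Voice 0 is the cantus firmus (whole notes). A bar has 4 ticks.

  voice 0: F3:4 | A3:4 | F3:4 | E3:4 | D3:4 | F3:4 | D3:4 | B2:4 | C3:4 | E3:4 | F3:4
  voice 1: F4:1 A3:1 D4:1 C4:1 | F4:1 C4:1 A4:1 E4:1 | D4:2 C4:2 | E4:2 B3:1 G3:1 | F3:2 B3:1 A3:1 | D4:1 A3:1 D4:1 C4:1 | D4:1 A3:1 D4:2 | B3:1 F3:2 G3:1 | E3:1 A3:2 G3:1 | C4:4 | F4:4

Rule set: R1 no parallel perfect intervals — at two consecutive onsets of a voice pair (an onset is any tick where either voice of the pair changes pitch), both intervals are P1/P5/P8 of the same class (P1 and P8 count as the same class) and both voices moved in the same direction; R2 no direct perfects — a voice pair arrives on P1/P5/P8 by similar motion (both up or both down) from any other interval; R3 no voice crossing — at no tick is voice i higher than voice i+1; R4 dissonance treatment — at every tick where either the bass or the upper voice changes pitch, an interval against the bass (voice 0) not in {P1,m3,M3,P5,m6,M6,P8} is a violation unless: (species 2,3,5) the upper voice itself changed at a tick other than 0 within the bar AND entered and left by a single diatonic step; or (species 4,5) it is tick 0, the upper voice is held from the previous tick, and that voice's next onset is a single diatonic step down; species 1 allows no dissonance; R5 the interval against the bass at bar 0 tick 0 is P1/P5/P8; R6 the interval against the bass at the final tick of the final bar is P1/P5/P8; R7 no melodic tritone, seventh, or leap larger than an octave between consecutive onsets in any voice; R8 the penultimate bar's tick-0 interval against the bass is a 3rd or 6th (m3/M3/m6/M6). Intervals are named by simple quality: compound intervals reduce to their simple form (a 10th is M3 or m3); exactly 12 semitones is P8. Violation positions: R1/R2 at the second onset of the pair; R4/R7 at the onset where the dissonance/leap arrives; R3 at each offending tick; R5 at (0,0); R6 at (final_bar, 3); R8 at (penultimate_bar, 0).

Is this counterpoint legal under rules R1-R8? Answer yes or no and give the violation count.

bar 0: v0=F3 v1=F4 (P8)
bar 1: v0=A3 v1=F4 (m6)
bar 2: v0=F3 v1=D4 (M6)
bar 3: v0=E3 v1=E4 (P8)
bar 4: v0=D3 v1=F3 (m3)
bar 5: v0=F3 v1=D4 (M6)
bar 6: v0=D3 v1=D4 (P8)
bar 7: v0=B2 v1=B3 (P8)
bar 8: v0=C3 v1=E3 (M3)
bar 9: v0=E3 v1=C4 (m6)
bar 10: v0=F3 v1=F4 (P8)
  R7 @ bar4.2: F3->B3 leap 6st
  R1 @ bar7.0: D3/D4 P8 -> B2/B3 P8 similar
  R4 @ bar7.1: B2/F3 TT untreated
  R7 @ bar7.1: B3->F3 leap 6st
  R2 @ bar10.0: E3/C4 m6 -> F3/F4 P8 similar

No (5 violations)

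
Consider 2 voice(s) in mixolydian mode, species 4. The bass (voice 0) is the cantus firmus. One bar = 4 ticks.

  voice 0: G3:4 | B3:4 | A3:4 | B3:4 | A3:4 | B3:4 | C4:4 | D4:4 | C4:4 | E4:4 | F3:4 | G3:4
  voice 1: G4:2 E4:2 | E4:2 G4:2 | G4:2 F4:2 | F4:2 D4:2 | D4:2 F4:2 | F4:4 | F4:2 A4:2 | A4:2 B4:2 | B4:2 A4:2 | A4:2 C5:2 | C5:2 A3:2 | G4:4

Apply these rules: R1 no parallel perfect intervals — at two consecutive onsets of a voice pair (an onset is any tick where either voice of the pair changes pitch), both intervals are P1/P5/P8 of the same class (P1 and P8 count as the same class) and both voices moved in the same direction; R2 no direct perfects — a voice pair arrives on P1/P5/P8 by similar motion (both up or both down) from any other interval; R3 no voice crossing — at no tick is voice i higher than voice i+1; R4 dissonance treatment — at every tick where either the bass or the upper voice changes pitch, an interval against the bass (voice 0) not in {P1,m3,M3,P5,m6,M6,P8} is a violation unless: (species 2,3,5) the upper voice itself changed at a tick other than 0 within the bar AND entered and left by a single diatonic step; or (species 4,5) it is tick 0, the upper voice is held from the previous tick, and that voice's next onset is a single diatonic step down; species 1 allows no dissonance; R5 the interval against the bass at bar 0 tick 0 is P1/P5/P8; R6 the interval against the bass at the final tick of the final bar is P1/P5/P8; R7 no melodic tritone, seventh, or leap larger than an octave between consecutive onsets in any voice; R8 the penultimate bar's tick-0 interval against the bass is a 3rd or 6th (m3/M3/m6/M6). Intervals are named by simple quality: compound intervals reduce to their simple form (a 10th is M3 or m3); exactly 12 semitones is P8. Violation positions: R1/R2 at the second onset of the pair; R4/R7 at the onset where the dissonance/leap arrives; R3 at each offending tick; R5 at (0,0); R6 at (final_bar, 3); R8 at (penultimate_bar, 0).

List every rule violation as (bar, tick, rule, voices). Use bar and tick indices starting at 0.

bar 0: v0=G3 v1=G4 downbeat P8
bar 1: v0=B3 v1=E4 downbeat P4
bar 2: v0=A3 v1=G4 downbeat m7
bar 3: v0=B3 v1=F4 downbeat TT
bar 4: v0=A3 v1=D4 downbeat P4
bar 5: v0=B3 v1=F4 downbeat TT
bar 6: v0=C4 v1=F4 downbeat P4
bar 7: v0=D4 v1=A4 downbeat P5
bar 8: v0=C4 v1=B4 downbeat M7
bar 9: v0=E4 v1=A4 downbeat P4
bar 10: v0=F3 v1=C5 downbeat P5
bar 11: v0=G3 v1=G4 downbeat P8
  -> R4 @ bar 1 tick 0 v(0, 1): B3/E4 P4 untreated
  -> R4 @ bar 3 tick 0 v(0, 1): B3/F4 TT untreated
  -> R4 @ bar 4 tick 0 v(0, 1): A3/D4 P4 untreated
  -> R4 @ bar 5 tick 0 v(0, 1): B3/F4 TT untreated
  -> R4 @ bar 6 tick 0 v(0, 1): C4/F4 P4 untreated
  -> R4 @ bar 9 tick 0 v(0, 1): E4/A4 P4 untreated
  -> R7 @ bar 10 tick 0 v(0,): E4->F3 leap 11st
  -> R8 @ bar 10 tick 0 v(0, 1): penult P5 not 3rd/6th
  -> R7 @ bar 10 tick 2 v(1,): C5->A3 leap 15st
  -> R2 @ bar 11 tick 0 v(0, 1): F3/A3 M3 -> G3/G4 P8 similar
  -> R7 @ bar 11 tick 0 v(1,): A3->G4 leap 10st

(1, 0, R4, (0, 1))
(3, 0, R4, (0, 1))
(4, 0, R4, (0, 1))
(5, 0, R4, (0, 1))
(6, 0, R4, (0, 1))
(9, 0, R4, (0, 1))
(10, 0, R7, (0,))
(10, 0, R8, (0, 1))
(10, 2, R7, (1,))
(11, 0, R2, (0, 1))
(11, 0, R7, (1,))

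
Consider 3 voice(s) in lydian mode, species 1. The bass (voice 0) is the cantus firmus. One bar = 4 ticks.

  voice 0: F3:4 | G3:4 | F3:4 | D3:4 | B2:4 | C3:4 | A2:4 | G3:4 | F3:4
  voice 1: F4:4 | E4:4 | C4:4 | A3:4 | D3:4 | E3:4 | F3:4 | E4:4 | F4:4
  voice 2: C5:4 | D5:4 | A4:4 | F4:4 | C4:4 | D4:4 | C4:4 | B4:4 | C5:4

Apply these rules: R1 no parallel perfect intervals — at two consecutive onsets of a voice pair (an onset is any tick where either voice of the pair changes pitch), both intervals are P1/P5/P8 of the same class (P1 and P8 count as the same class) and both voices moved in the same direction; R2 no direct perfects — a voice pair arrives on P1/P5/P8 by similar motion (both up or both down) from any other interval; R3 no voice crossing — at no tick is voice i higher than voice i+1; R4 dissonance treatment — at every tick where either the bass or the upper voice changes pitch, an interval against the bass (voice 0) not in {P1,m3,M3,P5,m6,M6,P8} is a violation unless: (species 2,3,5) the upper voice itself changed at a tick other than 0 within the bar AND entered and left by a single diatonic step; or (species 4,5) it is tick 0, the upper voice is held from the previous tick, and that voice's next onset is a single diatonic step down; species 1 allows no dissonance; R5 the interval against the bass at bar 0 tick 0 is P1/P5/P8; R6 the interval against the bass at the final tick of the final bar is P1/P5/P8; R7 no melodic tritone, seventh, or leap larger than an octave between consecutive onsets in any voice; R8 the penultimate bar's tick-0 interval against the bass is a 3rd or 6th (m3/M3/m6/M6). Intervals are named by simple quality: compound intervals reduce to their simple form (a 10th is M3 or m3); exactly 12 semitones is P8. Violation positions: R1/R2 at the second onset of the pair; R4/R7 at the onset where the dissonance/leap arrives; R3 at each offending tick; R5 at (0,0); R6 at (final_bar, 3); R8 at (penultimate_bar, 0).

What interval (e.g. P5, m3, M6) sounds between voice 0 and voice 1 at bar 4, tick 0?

voice 0=B2 voice 1=D3 -> m3

m3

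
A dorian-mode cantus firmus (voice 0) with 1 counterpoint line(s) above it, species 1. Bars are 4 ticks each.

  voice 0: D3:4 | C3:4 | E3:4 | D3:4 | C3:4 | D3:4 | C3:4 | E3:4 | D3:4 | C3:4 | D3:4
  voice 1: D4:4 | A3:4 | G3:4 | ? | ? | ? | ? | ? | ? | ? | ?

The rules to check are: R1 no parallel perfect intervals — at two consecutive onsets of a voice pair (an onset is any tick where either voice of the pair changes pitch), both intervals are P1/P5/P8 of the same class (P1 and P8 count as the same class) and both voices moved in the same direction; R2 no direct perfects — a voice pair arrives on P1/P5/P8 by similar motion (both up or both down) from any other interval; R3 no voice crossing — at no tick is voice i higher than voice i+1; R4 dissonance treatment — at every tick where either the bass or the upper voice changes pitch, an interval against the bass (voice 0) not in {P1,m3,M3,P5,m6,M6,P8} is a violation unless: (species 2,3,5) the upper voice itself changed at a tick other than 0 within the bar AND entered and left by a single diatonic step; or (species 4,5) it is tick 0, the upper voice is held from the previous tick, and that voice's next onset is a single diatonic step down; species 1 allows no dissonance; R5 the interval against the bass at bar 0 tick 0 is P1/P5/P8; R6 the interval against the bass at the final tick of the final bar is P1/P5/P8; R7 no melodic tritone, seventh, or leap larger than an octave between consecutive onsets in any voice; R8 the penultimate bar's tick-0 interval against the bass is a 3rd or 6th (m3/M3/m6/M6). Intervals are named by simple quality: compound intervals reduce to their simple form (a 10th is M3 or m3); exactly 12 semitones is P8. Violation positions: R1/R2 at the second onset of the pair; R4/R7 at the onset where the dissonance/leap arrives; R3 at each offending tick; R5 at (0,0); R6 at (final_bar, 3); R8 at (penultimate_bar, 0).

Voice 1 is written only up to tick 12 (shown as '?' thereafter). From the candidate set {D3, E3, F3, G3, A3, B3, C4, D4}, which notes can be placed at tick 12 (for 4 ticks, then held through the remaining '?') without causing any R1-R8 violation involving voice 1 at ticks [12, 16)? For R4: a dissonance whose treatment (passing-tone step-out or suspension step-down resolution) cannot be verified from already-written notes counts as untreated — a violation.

{A3, B3, D4, F3}

D3: violates R2
E3: violates R4
F3: legal
G3: violates R4
A3: legal
B3: legal
C4: violates R4
D4: legal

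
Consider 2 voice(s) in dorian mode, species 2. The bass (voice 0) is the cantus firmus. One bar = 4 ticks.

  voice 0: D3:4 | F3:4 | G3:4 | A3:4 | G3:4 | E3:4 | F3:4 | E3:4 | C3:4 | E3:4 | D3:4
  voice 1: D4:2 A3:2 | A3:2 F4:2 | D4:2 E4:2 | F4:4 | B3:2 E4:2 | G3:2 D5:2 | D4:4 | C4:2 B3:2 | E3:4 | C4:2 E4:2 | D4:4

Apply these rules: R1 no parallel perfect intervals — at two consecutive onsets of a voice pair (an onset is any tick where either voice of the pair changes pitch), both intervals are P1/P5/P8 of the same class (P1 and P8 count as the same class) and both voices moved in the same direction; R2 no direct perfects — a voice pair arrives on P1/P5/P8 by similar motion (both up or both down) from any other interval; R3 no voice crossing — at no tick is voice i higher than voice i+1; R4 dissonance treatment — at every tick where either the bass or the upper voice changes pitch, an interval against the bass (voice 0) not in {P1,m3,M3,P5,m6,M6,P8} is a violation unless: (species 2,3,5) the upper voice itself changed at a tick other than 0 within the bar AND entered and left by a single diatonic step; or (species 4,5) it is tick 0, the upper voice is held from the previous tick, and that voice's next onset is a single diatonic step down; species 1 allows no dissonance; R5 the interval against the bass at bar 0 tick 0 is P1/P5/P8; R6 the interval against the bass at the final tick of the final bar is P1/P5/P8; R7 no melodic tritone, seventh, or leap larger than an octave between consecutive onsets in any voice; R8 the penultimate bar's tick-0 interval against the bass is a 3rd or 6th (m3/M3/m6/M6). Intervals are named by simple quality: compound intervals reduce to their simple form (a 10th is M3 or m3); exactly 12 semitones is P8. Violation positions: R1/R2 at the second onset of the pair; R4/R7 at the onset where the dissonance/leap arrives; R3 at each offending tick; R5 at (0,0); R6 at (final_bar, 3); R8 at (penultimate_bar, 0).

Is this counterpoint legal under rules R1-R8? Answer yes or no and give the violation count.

bar 0: v0=D3 v1=D4 (P8)
bar 1: v0=F3 v1=A3 (M3)
bar 2: v0=G3 v1=D4 (P5)
bar 3: v0=A3 v1=F4 (m6)
bar 4: v0=G3 v1=B3 (M3)
bar 5: v0=E3 v1=G3 (m3)
bar 6: v0=F3 v1=D4 (M6)
bar 7: v0=E3 v1=C4 (m6)
bar 8: v0=C3 v1=E3 (M3)
bar 9: v0=E3 v1=C4 (m6)
bar 10: v0=D3 v1=D4 (P8)
  R7 @ bar4.0: F4->B3 leap 6st
  R4 @ bar5.2: E3/D5 m7 untreated
  R7 @ bar5.2: G3->D5 leap 19st
  R1 @ bar10.0: E3/E4 P8 -> D3/D4 P8 similar

No (4 violations)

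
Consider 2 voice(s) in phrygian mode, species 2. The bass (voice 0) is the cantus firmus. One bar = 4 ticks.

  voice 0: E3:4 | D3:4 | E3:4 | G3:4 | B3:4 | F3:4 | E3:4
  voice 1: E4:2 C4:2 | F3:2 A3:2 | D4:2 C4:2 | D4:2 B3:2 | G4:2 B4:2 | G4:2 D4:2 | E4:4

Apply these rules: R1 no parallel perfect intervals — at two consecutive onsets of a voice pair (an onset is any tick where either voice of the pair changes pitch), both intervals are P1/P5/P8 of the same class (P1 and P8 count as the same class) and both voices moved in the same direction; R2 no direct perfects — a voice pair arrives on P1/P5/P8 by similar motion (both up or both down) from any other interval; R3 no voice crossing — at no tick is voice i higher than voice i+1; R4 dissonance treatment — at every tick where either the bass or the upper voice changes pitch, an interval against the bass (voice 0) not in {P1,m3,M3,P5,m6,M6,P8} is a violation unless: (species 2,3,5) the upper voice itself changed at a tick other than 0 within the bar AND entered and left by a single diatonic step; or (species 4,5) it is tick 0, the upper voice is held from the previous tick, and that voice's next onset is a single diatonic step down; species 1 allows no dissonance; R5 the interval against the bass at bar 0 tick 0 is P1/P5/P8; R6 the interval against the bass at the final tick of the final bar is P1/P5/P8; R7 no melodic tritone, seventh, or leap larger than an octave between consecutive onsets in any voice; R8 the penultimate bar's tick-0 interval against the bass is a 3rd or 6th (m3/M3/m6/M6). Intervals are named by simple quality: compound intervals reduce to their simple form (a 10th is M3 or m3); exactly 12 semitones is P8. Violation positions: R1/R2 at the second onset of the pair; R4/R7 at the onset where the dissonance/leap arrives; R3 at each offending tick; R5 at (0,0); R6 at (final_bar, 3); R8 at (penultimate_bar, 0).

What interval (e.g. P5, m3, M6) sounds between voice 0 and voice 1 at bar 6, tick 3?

voice 0=E3 voice 1=E4 -> P8

P8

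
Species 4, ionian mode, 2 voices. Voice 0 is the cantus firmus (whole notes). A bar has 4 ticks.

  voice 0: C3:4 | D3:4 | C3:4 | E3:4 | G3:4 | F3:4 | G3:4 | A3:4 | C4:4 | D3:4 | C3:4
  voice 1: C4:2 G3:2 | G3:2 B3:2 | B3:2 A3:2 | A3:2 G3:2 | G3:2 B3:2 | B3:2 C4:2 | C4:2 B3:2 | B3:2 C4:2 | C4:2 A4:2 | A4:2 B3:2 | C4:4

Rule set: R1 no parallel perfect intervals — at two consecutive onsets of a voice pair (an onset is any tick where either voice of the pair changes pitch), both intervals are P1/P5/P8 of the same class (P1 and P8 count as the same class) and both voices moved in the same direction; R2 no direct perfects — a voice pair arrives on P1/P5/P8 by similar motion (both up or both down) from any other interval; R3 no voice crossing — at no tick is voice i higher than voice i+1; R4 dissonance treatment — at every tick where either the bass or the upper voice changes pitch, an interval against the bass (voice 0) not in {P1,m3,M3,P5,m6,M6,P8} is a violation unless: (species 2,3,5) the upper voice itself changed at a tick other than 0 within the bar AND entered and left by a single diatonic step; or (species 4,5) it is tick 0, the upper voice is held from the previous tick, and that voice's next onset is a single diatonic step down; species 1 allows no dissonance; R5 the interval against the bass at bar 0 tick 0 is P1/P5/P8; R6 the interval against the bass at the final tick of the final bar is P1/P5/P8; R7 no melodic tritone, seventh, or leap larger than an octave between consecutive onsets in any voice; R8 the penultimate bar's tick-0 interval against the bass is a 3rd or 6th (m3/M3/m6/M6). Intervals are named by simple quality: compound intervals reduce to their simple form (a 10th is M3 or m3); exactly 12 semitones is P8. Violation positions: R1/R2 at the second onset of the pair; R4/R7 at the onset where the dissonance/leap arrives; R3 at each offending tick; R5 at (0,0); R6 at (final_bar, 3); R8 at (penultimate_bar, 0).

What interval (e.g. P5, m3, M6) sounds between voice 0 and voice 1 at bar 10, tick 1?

P8

voice 0=C3 voice 1=C4 -> P8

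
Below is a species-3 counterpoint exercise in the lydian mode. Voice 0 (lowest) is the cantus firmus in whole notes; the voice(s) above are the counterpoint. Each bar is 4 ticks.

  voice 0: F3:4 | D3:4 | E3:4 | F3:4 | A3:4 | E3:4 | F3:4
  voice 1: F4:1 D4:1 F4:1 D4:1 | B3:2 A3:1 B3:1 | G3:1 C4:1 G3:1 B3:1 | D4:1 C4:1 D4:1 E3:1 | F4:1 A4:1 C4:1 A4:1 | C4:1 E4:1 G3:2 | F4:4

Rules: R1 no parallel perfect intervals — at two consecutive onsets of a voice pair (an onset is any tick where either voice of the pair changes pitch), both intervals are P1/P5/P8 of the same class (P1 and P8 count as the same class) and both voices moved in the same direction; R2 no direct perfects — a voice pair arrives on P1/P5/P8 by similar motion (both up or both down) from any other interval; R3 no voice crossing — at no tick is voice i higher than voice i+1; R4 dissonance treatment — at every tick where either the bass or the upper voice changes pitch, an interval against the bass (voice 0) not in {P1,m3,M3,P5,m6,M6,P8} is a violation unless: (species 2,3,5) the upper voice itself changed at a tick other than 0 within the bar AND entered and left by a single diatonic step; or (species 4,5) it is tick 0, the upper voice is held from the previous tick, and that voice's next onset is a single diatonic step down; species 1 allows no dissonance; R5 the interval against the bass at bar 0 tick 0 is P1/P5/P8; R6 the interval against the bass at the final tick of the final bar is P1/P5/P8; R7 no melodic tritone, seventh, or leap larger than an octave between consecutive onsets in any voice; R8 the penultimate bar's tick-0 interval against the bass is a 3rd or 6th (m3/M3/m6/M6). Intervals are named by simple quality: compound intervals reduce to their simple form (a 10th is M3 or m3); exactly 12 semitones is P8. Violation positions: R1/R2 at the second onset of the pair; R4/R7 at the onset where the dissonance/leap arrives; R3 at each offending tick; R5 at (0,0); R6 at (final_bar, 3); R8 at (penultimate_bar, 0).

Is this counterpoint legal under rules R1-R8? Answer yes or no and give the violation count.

No (6 violations)

bar 0: v0=F3 v1=F4 (P8)
bar 1: v0=D3 v1=B3 (M6)
bar 2: v0=E3 v1=G3 (m3)
bar 3: v0=F3 v1=D4 (M6)
bar 4: v0=A3 v1=F4 (m6)
bar 5: v0=E3 v1=C4 (m6)
bar 6: v0=F3 v1=F4 (P8)
  R3 @ bar3.3: F3 above E3
  R4 @ bar3.3: F3/E3 m2 untreated
  R7 @ bar3.3: D4->E3 leap 10st
  R7 @ bar4.0: E3->F4 leap 13st
  R2 @ bar6.0: E3/G3 m3 -> F3/F4 P8 similar
  R7 @ bar6.0: G3->F4 leap 10st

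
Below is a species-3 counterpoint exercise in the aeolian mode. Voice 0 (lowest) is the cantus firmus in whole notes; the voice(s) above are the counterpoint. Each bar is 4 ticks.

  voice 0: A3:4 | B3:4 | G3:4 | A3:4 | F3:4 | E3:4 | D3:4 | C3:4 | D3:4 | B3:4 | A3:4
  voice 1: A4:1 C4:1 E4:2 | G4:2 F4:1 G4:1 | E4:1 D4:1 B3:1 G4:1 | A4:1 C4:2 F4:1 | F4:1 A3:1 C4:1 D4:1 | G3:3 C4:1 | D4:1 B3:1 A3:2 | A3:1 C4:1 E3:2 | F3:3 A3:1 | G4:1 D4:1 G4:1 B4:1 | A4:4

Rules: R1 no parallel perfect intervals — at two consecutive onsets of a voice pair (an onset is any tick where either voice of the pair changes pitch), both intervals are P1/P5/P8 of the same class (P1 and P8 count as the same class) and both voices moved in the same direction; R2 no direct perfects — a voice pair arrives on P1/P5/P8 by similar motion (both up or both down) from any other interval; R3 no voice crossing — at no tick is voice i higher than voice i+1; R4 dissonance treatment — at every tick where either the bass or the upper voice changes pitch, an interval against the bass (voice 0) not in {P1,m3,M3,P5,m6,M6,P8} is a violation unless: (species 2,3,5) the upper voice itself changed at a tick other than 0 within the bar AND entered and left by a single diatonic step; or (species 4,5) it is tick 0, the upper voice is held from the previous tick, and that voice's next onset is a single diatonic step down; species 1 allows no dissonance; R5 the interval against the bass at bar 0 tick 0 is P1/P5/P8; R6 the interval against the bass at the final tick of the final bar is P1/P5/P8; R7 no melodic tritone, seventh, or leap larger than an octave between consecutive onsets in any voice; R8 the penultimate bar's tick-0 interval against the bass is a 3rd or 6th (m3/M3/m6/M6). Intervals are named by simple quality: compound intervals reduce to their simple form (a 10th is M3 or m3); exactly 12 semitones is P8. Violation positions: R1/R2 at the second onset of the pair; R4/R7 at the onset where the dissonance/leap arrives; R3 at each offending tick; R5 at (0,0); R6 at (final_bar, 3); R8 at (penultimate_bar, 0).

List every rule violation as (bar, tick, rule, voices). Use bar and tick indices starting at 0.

(3, 0, R1, (0, 1))
(9, 0, R7, (1,))
(10, 0, R1, (0, 1))

bar 0: v0=A3 v1=A4 downbeat P8
bar 1: v0=B3 v1=G4 downbeat m6
bar 2: v0=G3 v1=E4 downbeat M6
bar 3: v0=A3 v1=A4 downbeat P8
bar 4: v0=F3 v1=F4 downbeat P8
bar 5: v0=E3 v1=G3 downbeat m3
bar 6: v0=D3 v1=D4 downbeat P8
bar 7: v0=C3 v1=A3 downbeat M6
bar 8: v0=D3 v1=F3 downbeat m3
bar 9: v0=B3 v1=G4 downbeat m6
bar 10: v0=A3 v1=A4 downbeat P8
  -> R1 @ bar 3 tick 0 v(0, 1): G3/G4 P8 -> A3/A4 P8 similar
  -> R7 @ bar 9 tick 0 v(1,): A3->G4 leap 10st
  -> R1 @ bar 10 tick 0 v(0, 1): B3/B4 P8 -> A3/A4 P8 similar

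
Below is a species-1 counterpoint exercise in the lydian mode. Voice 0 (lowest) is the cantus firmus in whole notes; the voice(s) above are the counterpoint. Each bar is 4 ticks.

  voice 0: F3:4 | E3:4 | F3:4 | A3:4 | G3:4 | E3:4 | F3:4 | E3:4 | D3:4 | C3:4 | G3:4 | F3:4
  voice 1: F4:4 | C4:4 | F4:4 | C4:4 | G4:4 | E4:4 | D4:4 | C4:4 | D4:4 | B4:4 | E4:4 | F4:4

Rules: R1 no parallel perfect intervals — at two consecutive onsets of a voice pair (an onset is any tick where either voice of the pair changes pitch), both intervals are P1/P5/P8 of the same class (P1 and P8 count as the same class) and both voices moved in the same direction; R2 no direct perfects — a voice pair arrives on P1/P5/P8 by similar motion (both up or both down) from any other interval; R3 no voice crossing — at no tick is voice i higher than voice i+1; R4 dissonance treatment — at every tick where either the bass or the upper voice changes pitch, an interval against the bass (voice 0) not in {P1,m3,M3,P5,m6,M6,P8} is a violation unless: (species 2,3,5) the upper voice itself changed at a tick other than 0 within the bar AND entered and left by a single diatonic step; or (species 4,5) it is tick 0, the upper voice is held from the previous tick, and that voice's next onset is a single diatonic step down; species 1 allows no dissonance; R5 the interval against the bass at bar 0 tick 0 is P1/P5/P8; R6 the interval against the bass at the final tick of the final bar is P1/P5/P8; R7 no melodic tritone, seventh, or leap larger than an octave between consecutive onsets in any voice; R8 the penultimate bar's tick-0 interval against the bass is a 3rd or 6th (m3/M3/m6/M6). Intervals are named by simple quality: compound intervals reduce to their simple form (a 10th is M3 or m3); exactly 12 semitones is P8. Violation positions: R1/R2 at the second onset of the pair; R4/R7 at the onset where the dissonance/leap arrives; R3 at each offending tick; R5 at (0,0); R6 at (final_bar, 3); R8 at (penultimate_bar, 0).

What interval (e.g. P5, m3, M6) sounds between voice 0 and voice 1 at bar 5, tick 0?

voice 0=E3 voice 1=E4 -> P8

P8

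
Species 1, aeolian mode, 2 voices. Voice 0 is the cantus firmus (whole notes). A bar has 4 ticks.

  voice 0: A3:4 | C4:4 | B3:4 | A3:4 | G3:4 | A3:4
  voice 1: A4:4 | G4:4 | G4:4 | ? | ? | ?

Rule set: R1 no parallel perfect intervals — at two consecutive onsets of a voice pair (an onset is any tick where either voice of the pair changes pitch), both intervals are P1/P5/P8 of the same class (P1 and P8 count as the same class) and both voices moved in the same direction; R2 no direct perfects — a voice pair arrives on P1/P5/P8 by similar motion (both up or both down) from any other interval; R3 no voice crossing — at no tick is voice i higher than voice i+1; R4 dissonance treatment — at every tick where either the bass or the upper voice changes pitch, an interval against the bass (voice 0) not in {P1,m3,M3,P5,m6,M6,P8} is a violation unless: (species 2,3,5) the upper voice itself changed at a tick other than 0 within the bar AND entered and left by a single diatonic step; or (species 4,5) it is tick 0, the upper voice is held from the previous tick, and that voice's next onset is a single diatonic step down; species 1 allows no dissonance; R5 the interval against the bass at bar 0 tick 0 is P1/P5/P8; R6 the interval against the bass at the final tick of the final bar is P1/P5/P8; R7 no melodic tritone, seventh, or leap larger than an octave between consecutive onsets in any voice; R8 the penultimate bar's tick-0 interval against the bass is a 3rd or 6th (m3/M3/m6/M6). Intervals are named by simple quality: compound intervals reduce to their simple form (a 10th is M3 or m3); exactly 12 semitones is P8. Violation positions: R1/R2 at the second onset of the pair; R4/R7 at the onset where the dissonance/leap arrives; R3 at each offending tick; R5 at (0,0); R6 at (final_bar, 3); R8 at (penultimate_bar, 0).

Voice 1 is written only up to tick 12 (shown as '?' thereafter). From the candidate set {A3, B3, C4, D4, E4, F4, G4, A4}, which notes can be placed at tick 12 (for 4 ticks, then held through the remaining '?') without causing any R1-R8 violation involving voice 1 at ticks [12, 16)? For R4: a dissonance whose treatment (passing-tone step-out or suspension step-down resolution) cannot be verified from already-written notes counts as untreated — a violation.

{A4, C4, F4}

A3: violates R2,R7
B3: violates R4
C4: legal
D4: violates R4
E4: violates R2
F4: legal
G4: violates R4
A4: legal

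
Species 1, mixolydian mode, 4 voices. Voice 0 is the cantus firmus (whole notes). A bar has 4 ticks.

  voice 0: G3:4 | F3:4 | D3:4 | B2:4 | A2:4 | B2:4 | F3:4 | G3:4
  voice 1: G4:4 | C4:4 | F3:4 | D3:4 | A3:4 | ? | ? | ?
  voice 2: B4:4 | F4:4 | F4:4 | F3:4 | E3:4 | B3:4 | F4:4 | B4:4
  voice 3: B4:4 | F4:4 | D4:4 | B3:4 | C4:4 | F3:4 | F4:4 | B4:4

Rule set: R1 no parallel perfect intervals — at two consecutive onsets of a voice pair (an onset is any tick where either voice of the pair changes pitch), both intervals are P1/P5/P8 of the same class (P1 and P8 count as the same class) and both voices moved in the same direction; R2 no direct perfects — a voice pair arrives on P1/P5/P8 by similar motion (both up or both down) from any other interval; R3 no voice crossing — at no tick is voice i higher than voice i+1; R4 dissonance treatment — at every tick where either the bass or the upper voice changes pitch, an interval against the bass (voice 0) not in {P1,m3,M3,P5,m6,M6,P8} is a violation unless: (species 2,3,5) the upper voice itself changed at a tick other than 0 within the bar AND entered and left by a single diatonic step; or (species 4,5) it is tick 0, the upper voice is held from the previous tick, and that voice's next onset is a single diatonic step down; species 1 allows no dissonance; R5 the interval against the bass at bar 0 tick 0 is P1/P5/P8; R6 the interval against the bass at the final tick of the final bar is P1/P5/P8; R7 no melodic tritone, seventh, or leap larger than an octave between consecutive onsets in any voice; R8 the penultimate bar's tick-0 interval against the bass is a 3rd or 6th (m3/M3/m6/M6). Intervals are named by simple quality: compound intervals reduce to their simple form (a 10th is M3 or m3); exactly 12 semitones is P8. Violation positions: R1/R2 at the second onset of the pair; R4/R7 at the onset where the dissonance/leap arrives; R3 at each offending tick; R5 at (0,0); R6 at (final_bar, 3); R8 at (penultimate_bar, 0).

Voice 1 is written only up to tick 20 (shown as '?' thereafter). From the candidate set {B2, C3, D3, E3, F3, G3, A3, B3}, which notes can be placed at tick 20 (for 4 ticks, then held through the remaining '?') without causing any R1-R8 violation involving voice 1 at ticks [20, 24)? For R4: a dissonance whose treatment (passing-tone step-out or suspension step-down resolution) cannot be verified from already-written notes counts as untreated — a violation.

B2: violates R7
C3: violates R4
D3: legal
E3: violates R4
F3: violates R2,R4
G3: legal
A3: violates R4
B3: violates R1,R2

{D3, G3}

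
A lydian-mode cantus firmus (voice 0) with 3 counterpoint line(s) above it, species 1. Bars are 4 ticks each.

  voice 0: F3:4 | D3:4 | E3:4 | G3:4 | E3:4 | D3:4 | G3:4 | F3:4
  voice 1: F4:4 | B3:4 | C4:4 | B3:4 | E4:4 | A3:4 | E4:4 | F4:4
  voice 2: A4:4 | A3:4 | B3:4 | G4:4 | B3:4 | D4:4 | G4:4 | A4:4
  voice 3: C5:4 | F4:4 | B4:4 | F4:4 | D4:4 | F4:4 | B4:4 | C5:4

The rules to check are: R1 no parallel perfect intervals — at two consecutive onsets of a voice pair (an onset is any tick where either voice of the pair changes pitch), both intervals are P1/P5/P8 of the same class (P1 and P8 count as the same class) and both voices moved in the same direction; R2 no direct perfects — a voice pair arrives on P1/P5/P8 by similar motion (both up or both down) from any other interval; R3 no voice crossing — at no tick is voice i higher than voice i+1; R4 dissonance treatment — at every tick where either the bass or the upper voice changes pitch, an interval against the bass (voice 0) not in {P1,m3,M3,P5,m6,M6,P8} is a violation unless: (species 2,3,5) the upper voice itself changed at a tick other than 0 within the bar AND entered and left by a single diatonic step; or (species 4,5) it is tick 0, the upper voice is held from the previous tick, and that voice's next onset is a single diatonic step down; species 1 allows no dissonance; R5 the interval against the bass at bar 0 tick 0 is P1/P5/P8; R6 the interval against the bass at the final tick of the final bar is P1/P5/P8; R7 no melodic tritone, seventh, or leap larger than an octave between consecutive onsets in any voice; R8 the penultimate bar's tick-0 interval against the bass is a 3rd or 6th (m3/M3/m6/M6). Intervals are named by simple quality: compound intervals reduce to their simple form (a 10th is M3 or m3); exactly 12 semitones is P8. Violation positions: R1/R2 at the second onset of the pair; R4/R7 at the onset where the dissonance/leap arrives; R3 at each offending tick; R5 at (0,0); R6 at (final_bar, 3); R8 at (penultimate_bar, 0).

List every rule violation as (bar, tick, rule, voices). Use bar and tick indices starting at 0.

bar 0: v0=F3 v1=F4 v2=A4 v3=C5 downbeat P5
bar 1: v0=D3 v1=B3 v2=A3 v3=F4 downbeat m3
bar 2: v0=E3 v1=C4 v2=B3 v3=B4 downbeat P5
bar 3: v0=G3 v1=B3 v2=G4 v3=F4 downbeat m7
bar 4: v0=E3 v1=E4 v2=B3 v3=D4 downbeat m7
bar 5: v0=D3 v1=A3 v2=D4 v3=F4 downbeat m3
bar 6: v0=G3 v1=E4 v2=G4 v3=B4 downbeat M3
bar 7: v0=F3 v1=F4 v2=A4 v3=C5 downbeat P5
  -> R5 @ bar 0 tick 0 v(0, 2): opens on M3
  -> R2 @ bar 1 tick 0 v(0, 2): F3/A4 M3 -> D3/A3 P5 similar
  -> R3 @ bar 1 tick 0 v(1, 2): B3 above A3
  -> R7 @ bar 1 tick 0 v(1,): F4->B3 leap 6st
  -> R3 @ bar 1 tick 1 v(1, 2): B3 above A3
  -> R3 @ bar 1 tick 2 v(1, 2): B3 above A3
  -> R3 @ bar 1 tick 3 v(1, 2): B3 above A3
  -> R1 @ bar 2 tick 0 v(0, 2): D3/A3 P5 -> E3/B3 P5 similar
  -> R2 @ bar 2 tick 0 v(0, 3): D3/F4 m3 -> E3/B4 P5 similar
  -> R2 @ bar 2 tick 0 v(2, 3): A3/F4 m6 -> B3/B4 P8 similar
  -> R3 @ bar 2 tick 0 v(1, 2): C4 above B3
  -> R7 @ bar 2 tick 0 v(3,): F4->B4 leap 6st
  -> R3 @ bar 2 tick 1 v(1, 2): C4 above B3
  -> R3 @ bar 2 tick 2 v(1, 2): C4 above B3
  -> R3 @ bar 2 tick 3 v(1, 2): C4 above B3
  -> R2 @ bar 3 tick 0 v(0, 2): E3/B3 P5 -> G3/G4 P8 similar
  -> R3 @ bar 3 tick 0 v(2, 3): G4 above F4
  -> R4 @ bar 3 tick 0 v(0, 3): G3/F4 m7 untreated
  -> R7 @ bar 3 tick 0 v(3,): B4->F4 leap 6st
  -> R3 @ bar 3 tick 1 v(2, 3): G4 above F4
  -> R3 @ bar 3 tick 2 v(2, 3): G4 above F4
  -> R3 @ bar 3 tick 3 v(2, 3): G4 above F4
  -> R2 @ bar 4 tick 0 v(0, 2): G3/G4 P8 -> E3/B3 P5 similar
  -> R3 @ bar 4 tick 0 v(1, 2): E4 above B3
  -> R4 @ bar 4 tick 0 v(0, 3): E3/D4 m7 untreated
  -> R3 @ bar 4 tick 1 v(1, 2): E4 above B3
  -> R3 @ bar 4 tick 2 v(1, 2): E4 above B3
  -> R3 @ bar 4 tick 3 v(1, 2): E4 above B3
  -> R2 @ bar 5 tick 0 v(0, 1): E3/E4 P8 -> D3/A3 P5 similar
  -> R1 @ bar 6 tick 0 v(0, 2): D3/D4 P8 -> G3/G4 P8 similar
  -> R2 @ bar 6 tick 0 v(1, 3): A3/F4 m6 -> E4/B4 P5 similar
  -> R7 @ bar 6 tick 0 v(3,): F4->B4 leap 6st
  -> R8 @ bar 6 tick 0 v(0, 2): penult P8 not 3rd/6th
  -> R1 @ bar 7 tick 0 v(1, 3): E4/B4 P5 -> F4/C5 P5 similar
  -> R6 @ bar 7 tick 3 v(0, 2): closes on M3

(0, 0, R5, (0, 2))
(1, 0, R2, (0, 2))
(1, 0, R3, (1, 2))
(1, 0, R7, (1,))
(1, 1, R3, (1, 2))
(1, 2, R3, (1, 2))
(1, 3, R3, (1, 2))
(2, 0, R1, (0, 2))
(2, 0, R2, (0, 3))
(2, 0, R2, (2, 3))
(2, 0, R3, (1, 2))
(2, 0, R7, (3,))
(2, 1, R3, (1, 2))
(2, 2, R3, (1, 2))
(2, 3, R3, (1, 2))
(3, 0, R2, (0, 2))
(3, 0, R3, (2, 3))
(3, 0, R4, (0, 3))
(3, 0, R7, (3,))
(3, 1, R3, (2, 3))
(3, 2, R3, (2, 3))
(3, 3, R3, (2, 3))
(4, 0, R2, (0, 2))
(4, 0, R3, (1, 2))
(4, 0, R4, (0, 3))
(4, 1, R3, (1, 2))
(4, 2, R3, (1, 2))
(4, 3, R3, (1, 2))
(5, 0, R2, (0, 1))
(6, 0, R1, (0, 2))
(6, 0, R2, (1, 3))
(6, 0, R7, (3,))
(6, 0, R8, (0, 2))
(7, 0, R1, (1, 3))
(7, 3, R6, (0, 2))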